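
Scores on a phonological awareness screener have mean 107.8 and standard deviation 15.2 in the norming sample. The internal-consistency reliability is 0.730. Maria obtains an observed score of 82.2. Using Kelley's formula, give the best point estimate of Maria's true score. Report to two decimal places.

T̂ = 0.730(82.2) + 0.270(107.8) = 60.0060 + 29.1060 = 89.112 → 89.11

89.11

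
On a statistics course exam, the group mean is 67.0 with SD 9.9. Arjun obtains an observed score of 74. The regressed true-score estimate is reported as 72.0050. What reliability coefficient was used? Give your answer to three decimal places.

0.715

T̂ = ρX + (1 − ρ)μ  ⇒  T̂ − μ = ρ(X − μ)
ρ = (T̂ − μ)/(X − μ) = (72.0050 − 67.0) / (74 − 67.0) = 5.0050 / 7.0 = 0.71500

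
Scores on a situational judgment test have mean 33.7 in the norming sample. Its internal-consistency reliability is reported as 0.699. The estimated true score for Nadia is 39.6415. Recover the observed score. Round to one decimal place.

42.2

T̂ = ρX + (1 − ρ)μ  ⇒  X = (T̂ − (1 − ρ)μ) / ρ
X = (39.6415 − 0.301 × 33.7) / 0.699 = (39.6415 − 10.1437) / 0.699 = 29.4978 / 0.699 = 42.200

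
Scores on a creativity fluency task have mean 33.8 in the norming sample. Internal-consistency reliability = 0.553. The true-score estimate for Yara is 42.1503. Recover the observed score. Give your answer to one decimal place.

T̂ = ρX + (1 − ρ)μ  ⇒  X = (T̂ − (1 − ρ)μ) / ρ
X = (42.1503 − 0.447 × 33.8) / 0.553 = (42.1503 − 15.1086) / 0.553 = 27.0417 / 0.553 = 48.900

48.9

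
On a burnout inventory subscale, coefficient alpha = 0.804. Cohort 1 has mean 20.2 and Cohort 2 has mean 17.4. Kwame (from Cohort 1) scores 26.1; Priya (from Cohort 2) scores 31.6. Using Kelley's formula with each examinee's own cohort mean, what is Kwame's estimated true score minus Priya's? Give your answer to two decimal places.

T̂_Kwame = 0.804(26.1) + 0.196(20.2) = 24.9436
T̂_Priya = 0.804(31.6) + 0.196(17.4) = 28.8168
Difference = 24.9436 − 28.8168 = -3.8732

-3.87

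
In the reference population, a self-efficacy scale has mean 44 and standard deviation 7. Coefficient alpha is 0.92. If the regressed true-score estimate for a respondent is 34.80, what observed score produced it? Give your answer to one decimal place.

34.0

T̂ = ρX + (1 − ρ)μ  ⇒  X = (T̂ − (1 − ρ)μ) / ρ
X = (34.80 − 0.08 × 44) / 0.92 = (34.80 − 3.52) / 0.92 = 31.28 / 0.92 = 34.000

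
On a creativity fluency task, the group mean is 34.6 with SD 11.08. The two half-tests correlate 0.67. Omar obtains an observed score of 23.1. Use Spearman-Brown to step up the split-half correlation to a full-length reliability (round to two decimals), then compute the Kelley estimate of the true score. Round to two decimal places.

Spearman-Brown: ρ = 2r/(1 + r) = 2(0.67)/(1 + 0.67) = 1.340/1.67 = 0.8024 → 0.80
Kelley's formula gives T̂ = 0.80·23.1 + 0.20·34.6 = 18.480 + 6.920 = 25.400.

25.40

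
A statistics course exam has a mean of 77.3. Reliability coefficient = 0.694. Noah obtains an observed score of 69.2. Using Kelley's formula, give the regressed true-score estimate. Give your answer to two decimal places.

Kelley's formula gives T̂ = 0.694·69.2 + 0.306·77.3 = 48.0248 + 23.6538 = 71.679.

71.68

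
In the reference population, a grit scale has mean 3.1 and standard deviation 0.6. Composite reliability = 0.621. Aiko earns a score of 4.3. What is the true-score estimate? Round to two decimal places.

T̂ = 0.621(4.3) + 0.379(3.1) = 2.6703 + 1.1749 = 3.845 → 3.85

3.85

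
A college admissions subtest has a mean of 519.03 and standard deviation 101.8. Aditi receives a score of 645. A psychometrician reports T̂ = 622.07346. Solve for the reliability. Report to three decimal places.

T̂ = ρX + (1 − ρ)μ  ⇒  T̂ − μ = ρ(X − μ)
ρ = (T̂ − μ)/(X − μ) = (622.07346 − 519.03) / (645 − 519.03) = 103.04346 / 125.97 = 0.81800

0.818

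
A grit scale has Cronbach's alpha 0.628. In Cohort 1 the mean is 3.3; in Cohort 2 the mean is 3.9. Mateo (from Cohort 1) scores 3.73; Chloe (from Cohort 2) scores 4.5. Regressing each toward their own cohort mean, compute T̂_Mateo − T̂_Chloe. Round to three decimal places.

-0.707

T̂_Mateo = 0.628(3.73) + 0.372(3.3) = 3.57004
T̂_Chloe = 0.628(4.5) + 0.372(3.9) = 4.27680
Difference = 3.57004 − 4.27680 = -0.70676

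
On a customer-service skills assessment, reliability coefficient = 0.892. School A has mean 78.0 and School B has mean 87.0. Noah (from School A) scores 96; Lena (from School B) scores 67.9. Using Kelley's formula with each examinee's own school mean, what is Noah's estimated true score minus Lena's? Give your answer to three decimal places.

T̂_Noah = 0.892(96) + 0.108(78.0) = 94.05600
T̂_Lena = 0.892(67.9) + 0.108(87.0) = 69.96280
Difference = 94.05600 − 69.96280 = 24.09320

24.093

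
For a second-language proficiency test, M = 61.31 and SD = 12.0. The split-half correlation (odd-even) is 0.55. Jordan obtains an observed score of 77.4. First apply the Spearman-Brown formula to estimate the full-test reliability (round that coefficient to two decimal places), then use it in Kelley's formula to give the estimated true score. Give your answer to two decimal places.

Spearman-Brown: ρ = 2r/(1 + r) = 2(0.55)/(1 + 0.55) = 1.100/1.55 = 0.7097 → 0.71
T̂ = ρX + (1 − ρ)μ
  = 0.71 × 77.4 + 0.29 × 61.31
  = 54.954 + 17.7799
  = 72.734
  ≈ 72.73

72.73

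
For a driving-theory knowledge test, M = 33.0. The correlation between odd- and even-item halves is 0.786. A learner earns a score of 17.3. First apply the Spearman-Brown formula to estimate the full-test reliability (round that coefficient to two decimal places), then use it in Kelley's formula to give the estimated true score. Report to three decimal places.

19.184

Spearman-Brown: ρ = 2r/(1 + r) = 2(0.786)/(1 + 0.786) = 1.5720/1.786 = 0.8802 → 0.88
Regress the observed score toward the mean by the unreliability: T̂ = 0.88·17.3 + 0.12·33.0 = 15.224 + 3.960 = 19.1840.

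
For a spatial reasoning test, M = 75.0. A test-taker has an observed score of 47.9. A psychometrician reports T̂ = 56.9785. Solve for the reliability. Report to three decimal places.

T̂ = ρX + (1 − ρ)μ  ⇒  T̂ − μ = ρ(X − μ)
ρ = (T̂ − μ)/(X − μ) = (56.9785 − 75.0) / (47.9 − 75.0) = -18.0215 / -27.1 = 0.66500

0.665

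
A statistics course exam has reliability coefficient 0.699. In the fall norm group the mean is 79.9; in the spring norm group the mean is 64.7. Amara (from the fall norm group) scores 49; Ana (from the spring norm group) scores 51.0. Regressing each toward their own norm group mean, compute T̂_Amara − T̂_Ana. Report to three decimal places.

T̂_Amara = 0.699(49) + 0.301(79.9) = 58.30090
T̂_Ana = 0.699(51.0) + 0.301(64.7) = 55.12370
Difference = 58.30090 − 55.12370 = 3.17720

3.177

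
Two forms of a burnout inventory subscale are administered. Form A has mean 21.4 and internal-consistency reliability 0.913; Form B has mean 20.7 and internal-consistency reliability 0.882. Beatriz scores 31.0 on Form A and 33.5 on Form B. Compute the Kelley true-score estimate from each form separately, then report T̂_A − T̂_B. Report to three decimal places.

T̂_A = 0.913(31.0) + 0.087(21.4) = 30.16480
T̂_B = 0.882(33.5) + 0.118(20.7) = 31.98960
T̂_A − T̂_B = -1.82480

-1.825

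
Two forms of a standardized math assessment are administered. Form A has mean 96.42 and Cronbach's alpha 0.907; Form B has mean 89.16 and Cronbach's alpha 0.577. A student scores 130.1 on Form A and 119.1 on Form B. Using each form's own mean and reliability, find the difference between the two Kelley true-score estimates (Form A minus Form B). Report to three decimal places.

T̂_A = 0.907(130.1) + 0.093(96.42) = 126.96776
T̂_B = 0.577(119.1) + 0.423(89.16) = 106.43538
T̂_A − T̂_B = 20.53238

20.532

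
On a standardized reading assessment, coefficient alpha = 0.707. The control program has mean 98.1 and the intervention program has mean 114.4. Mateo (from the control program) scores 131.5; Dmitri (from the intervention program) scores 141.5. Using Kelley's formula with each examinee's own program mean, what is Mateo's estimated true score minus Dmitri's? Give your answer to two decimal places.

T̂_Mateo = 0.707(131.5) + 0.293(98.1) = 121.7138
T̂_Dmitri = 0.707(141.5) + 0.293(114.4) = 133.5597
Difference = 121.7138 − 133.5597 = -11.8459

-11.85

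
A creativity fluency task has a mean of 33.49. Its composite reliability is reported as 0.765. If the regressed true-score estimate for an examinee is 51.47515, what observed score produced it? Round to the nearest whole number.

57

T̂ = ρX + (1 − ρ)μ  ⇒  X = (T̂ − (1 − ρ)μ) / ρ
X = (51.47515 − 0.235 × 33.49) / 0.765 = (51.47515 − 7.87015) / 0.765 = 43.60500 / 0.765 = 57.00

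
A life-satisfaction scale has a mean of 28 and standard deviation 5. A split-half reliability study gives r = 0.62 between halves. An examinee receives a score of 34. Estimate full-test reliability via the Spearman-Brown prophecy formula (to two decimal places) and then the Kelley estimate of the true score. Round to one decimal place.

32.6

Spearman-Brown: ρ = 2r/(1 + r) = 2(0.62)/(1 + 0.62) = 1.240/1.62 = 0.7654 → 0.77
T̂ = ρX + (1 − ρ)μ
  = 0.77 × 34 + 0.23 × 28
  = 26.18 + 6.44
  = 32.62
  ≈ 32.6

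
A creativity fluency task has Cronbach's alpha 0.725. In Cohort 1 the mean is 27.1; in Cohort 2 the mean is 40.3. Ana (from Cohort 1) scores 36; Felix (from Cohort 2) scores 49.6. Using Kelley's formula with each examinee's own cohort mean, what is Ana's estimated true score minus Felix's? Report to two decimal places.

-13.49

T̂_Ana = 0.725(36) + 0.275(27.1) = 33.5525
T̂_Felix = 0.725(49.6) + 0.275(40.3) = 47.0425
Difference = 33.5525 − 47.0425 = -13.4900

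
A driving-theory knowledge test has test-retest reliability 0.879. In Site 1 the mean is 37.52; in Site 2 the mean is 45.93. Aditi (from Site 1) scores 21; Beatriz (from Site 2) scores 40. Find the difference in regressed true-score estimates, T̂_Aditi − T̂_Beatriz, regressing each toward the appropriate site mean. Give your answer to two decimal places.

-17.72

T̂_Aditi = 0.879(21) + 0.121(37.52) = 22.9989
T̂_Beatriz = 0.879(40) + 0.121(45.93) = 40.7175
Difference = 22.9989 − 40.7175 = -17.7186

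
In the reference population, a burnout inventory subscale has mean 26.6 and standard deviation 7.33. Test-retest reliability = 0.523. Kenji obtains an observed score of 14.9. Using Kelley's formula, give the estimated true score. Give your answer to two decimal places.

20.48

T̂ = 0.523(14.9) + 0.477(26.6) = 7.7927 + 12.6882 = 20.481 → 20.48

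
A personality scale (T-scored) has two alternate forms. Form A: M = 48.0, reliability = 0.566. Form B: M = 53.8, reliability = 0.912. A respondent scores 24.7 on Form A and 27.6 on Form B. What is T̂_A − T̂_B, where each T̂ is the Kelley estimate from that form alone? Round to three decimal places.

4.907

T̂_A = 0.566(24.7) + 0.434(48.0) = 34.81220
T̂_B = 0.912(27.6) + 0.088(53.8) = 29.90560
T̂_A − T̂_B = 4.90660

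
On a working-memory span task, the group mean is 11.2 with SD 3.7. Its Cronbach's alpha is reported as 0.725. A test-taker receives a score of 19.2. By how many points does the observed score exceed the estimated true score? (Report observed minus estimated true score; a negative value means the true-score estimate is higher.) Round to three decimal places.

Weight the observed score by reliability and the mean by (1 − reliability): T̂ = 0.725·19.2 + 0.275·11.2 = 13.9200 + 3.0800 = 17.00000.
X − T̂ = 19.2 − 17.0000 = 2.2000 → 2.200

2.200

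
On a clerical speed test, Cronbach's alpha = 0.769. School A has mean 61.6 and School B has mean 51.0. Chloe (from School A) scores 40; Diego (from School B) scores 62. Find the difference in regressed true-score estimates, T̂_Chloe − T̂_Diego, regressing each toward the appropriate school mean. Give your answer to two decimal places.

T̂_Chloe = 0.769(40) + 0.231(61.6) = 44.9896
T̂_Diego = 0.769(62) + 0.231(51.0) = 59.4590
Difference = 44.9896 − 59.4590 = -14.4694

-14.47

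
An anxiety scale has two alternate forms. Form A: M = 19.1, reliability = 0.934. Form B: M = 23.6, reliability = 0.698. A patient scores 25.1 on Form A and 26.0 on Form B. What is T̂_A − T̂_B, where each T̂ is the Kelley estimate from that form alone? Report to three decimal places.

-0.571

T̂_A = 0.934(25.1) + 0.066(19.1) = 24.70400
T̂_B = 0.698(26.0) + 0.302(23.6) = 25.27520
T̂_A − T̂_B = -0.57120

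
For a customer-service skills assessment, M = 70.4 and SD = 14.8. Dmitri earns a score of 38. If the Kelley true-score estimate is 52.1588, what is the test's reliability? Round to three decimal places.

0.563

T̂ = ρX + (1 − ρ)μ  ⇒  T̂ − μ = ρ(X − μ)
ρ = (T̂ − μ)/(X − μ) = (52.1588 − 70.4) / (38 − 70.4) = -18.2412 / -32.4 = 0.56300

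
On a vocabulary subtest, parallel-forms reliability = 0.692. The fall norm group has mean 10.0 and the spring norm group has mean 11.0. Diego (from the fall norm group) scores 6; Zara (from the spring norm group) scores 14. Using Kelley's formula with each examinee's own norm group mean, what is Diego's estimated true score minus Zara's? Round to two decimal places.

-5.84

T̂_Diego = 0.692(6) + 0.308(10.0) = 7.2320
T̂_Zara = 0.692(14) + 0.308(11.0) = 13.0760
Difference = 7.2320 − 13.0760 = -5.8440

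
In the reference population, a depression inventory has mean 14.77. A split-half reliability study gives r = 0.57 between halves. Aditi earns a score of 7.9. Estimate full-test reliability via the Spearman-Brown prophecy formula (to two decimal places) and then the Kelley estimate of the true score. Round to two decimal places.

Spearman-Brown: ρ = 2r/(1 + r) = 2(0.57)/(1 + 0.57) = 1.140/1.57 = 0.7261 → 0.73
T̂ = 0.73(7.9) + 0.27(14.77) = 5.767 + 3.9879 = 9.755 → 9.75

9.75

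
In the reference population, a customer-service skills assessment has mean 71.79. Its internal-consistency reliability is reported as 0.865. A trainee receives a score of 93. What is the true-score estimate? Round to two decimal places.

90.14

T̂ = ρX + (1 − ρ)μ
  = 0.865 × 93 + 0.135 × 71.79
  = 80.445 + 9.69165
  = 90.137
  ≈ 90.14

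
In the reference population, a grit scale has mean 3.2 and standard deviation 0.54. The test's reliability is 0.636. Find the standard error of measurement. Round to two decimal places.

SEM = SD · √(1 − ρ) = 0.54 × √0.364 = 0.54 × 0.6033 = 0.326

0.33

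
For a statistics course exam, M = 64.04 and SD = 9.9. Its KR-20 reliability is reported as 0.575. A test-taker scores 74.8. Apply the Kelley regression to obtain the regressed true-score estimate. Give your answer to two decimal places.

70.23

T̂ = 0.575(74.8) + 0.425(64.04) = 43.0100 + 27.21700 = 70.227 → 70.23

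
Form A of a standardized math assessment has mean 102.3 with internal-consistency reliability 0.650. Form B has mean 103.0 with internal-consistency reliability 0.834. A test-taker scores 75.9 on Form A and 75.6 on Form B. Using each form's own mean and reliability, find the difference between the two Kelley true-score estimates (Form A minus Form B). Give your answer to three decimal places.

4.992

T̂_A = 0.650(75.9) + 0.350(102.3) = 85.14000
T̂_B = 0.834(75.6) + 0.166(103.0) = 80.14840
T̂_A − T̂_B = 4.99160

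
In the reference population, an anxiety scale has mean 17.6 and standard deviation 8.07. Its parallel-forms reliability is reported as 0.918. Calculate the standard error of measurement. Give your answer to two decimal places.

2.31

SEM = SD · √(1 − ρ) = 8.07 × √0.082 = 8.07 × 0.2864 = 2.311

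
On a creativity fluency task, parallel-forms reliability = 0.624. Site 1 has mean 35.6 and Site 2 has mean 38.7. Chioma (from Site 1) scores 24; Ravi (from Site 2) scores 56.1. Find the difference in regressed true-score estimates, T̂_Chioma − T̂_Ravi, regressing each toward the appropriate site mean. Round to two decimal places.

-21.20

T̂_Chioma = 0.624(24) + 0.376(35.6) = 28.3616
T̂_Ravi = 0.624(56.1) + 0.376(38.7) = 49.5576
Difference = 28.3616 − 49.5576 = -21.1960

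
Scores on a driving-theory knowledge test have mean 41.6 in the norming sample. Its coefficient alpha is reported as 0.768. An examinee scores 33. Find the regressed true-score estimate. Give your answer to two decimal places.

35.00

T̂ = 0.768(33) + 0.232(41.6) = 25.344 + 9.6512 = 34.995 → 35.00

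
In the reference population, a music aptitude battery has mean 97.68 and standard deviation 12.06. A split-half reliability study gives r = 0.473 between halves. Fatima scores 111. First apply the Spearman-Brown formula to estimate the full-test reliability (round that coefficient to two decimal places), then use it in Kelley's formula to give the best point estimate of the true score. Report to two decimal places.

106.20

Spearman-Brown: ρ = 2r/(1 + r) = 2(0.473)/(1 + 0.473) = 0.9460/1.473 = 0.6422 → 0.64
T̂ = ρX + (1 − ρ)μ
  = 0.64 × 111 + 0.36 × 97.68
  = 71.04 + 35.1648
  = 106.205
  ≈ 106.20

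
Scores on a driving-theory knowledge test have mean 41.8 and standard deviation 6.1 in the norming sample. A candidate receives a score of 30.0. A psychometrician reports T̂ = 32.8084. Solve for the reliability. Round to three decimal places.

0.762

T̂ = ρX + (1 − ρ)μ  ⇒  T̂ − μ = ρ(X − μ)
ρ = (T̂ − μ)/(X − μ) = (32.8084 − 41.8) / (30.0 − 41.8) = -8.9916 / -11.8 = 0.76200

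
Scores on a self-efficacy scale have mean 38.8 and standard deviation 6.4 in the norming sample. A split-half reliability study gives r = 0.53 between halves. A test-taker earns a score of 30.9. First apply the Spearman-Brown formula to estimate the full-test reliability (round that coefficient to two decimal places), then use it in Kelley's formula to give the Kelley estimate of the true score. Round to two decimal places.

33.35

Spearman-Brown: ρ = 2r/(1 + r) = 2(0.53)/(1 + 0.53) = 1.060/1.53 = 0.6928 → 0.69
Weight the observed score by reliability and the mean by (1 − reliability): T̂ = 0.69·30.9 + 0.31·38.8 = 21.321 + 12.028 = 33.349.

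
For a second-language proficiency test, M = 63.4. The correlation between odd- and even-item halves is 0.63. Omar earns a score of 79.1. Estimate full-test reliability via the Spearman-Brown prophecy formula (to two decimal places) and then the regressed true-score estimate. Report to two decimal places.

Spearman-Brown: ρ = 2r/(1 + r) = 2(0.63)/(1 + 0.63) = 1.260/1.63 = 0.7730 → 0.77
T̂ = 0.77(79.1) + 0.23(63.4) = 60.907 + 14.582 = 75.489 → 75.49

75.49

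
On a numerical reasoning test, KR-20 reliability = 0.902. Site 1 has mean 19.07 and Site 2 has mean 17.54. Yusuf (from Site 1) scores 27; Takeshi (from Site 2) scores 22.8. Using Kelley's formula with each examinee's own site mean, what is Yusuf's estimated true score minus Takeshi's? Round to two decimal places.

T̂_Yusuf = 0.902(27) + 0.098(19.07) = 26.2229
T̂_Takeshi = 0.902(22.8) + 0.098(17.54) = 22.2845
Difference = 26.2229 − 22.2845 = 3.9383

3.94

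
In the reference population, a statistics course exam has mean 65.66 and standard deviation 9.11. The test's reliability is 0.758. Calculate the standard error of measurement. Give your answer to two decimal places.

SEM = SD · √(1 − ρ) = 9.11 × √0.242 = 9.11 × 0.4919 = 4.482

4.48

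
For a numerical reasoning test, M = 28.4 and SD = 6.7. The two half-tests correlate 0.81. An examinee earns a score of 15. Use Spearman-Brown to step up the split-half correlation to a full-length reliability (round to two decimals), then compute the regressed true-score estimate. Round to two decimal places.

Spearman-Brown: ρ = 2r/(1 + r) = 2(0.81)/(1 + 0.81) = 1.620/1.81 = 0.8950 → 0.90
T̂ = ρX + (1 − ρ)μ
  = 0.90 × 15 + 0.10 × 28.4
  = 13.50 + 2.840
  = 16.340
  ≈ 16.34

16.34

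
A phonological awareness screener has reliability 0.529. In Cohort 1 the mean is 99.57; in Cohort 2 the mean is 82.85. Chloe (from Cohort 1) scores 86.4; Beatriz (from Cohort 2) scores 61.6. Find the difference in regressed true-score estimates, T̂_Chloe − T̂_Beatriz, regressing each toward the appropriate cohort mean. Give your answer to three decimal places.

T̂_Chloe = 0.529(86.4) + 0.471(99.57) = 92.60307
T̂_Beatriz = 0.529(61.6) + 0.471(82.85) = 71.60875
Difference = 92.60307 − 71.60875 = 20.99432

20.994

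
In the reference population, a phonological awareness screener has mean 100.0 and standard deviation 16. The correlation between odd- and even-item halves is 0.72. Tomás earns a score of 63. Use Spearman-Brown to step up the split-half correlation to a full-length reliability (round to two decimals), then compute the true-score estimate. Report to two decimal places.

68.92

Spearman-Brown: ρ = 2r/(1 + r) = 2(0.72)/(1 + 0.72) = 1.440/1.72 = 0.8372 → 0.84
T̂ = 0.84(63) + 0.16(100.0) = 52.92 + 16.000 = 68.920 → 68.92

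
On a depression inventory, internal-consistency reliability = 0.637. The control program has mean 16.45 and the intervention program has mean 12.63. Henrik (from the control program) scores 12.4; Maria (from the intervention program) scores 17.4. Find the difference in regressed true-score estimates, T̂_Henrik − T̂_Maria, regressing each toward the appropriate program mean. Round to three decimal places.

T̂_Henrik = 0.637(12.4) + 0.363(16.45) = 13.87015
T̂_Maria = 0.637(17.4) + 0.363(12.63) = 15.66849
Difference = 13.87015 − 15.66849 = -1.79834

-1.798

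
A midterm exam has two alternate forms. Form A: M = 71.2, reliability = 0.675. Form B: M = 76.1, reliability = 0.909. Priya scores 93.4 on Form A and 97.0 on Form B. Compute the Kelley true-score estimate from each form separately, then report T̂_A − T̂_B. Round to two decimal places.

-8.91

T̂_A = 0.675(93.4) + 0.325(71.2) = 86.1850
T̂_B = 0.909(97.0) + 0.091(76.1) = 95.0981
T̂_A − T̂_B = -8.9131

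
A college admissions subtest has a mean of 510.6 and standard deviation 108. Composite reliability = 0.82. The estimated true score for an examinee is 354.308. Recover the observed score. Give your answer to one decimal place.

320.0

T̂ = ρX + (1 − ρ)μ  ⇒  X = (T̂ − (1 − ρ)μ) / ρ
X = (354.308 − 0.18 × 510.6) / 0.82 = (354.308 − 91.908) / 0.82 = 262.400 / 0.82 = 320.000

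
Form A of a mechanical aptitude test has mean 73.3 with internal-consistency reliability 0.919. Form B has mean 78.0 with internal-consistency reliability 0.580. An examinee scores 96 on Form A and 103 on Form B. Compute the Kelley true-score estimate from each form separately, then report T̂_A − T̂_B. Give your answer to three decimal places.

1.661

T̂_A = 0.919(96) + 0.081(73.3) = 94.16130
T̂_B = 0.580(103) + 0.420(78.0) = 92.50000
T̂_A − T̂_B = 1.66130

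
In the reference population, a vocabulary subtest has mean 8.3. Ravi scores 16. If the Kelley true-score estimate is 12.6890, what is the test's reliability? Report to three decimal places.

0.570

T̂ = ρX + (1 − ρ)μ  ⇒  T̂ − μ = ρ(X − μ)
ρ = (T̂ − μ)/(X − μ) = (12.6890 − 8.3) / (16 − 8.3) = 4.3890 / 7.7 = 0.57000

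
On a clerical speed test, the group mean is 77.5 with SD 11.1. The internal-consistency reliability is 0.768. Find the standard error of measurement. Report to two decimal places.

5.35

SEM = SD · √(1 − ρ) = 11.1 × √0.232 = 11.1 × 0.4817 = 5.346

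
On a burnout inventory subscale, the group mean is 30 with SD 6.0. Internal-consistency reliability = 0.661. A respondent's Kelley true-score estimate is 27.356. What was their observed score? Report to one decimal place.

26.0

T̂ = ρX + (1 − ρ)μ  ⇒  X = (T̂ − (1 − ρ)μ) / ρ
X = (27.356 − 0.339 × 30) / 0.661 = (27.356 − 10.170) / 0.661 = 17.186 / 0.661 = 26.000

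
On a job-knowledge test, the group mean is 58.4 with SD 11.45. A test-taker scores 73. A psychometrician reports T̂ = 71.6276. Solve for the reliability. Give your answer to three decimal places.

T̂ = ρX + (1 − ρ)μ  ⇒  T̂ − μ = ρ(X − μ)
ρ = (T̂ − μ)/(X − μ) = (71.6276 − 58.4) / (73 − 58.4) = 13.2276 / 14.6 = 0.90600

0.906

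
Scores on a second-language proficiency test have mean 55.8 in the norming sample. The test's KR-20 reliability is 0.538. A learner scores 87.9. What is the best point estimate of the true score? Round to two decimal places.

T̂ = 0.538(87.9) + 0.462(55.8) = 47.2902 + 25.7796 = 73.070 → 73.07

73.07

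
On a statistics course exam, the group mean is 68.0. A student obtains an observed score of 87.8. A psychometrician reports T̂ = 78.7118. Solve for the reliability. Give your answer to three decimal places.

T̂ = ρX + (1 − ρ)μ  ⇒  T̂ − μ = ρ(X − μ)
ρ = (T̂ − μ)/(X − μ) = (78.7118 − 68.0) / (87.8 − 68.0) = 10.7118 / 19.8 = 0.54100

0.541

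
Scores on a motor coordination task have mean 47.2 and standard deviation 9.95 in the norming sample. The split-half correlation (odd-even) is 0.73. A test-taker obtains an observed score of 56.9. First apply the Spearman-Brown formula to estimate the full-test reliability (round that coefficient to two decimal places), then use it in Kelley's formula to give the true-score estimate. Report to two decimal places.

Spearman-Brown: ρ = 2r/(1 + r) = 2(0.73)/(1 + 0.73) = 1.460/1.73 = 0.8439 → 0.84
Regress the observed score toward the mean by the unreliability: T̂ = 0.84·56.9 + 0.16·47.2 = 47.796 + 7.552 = 55.348.

55.35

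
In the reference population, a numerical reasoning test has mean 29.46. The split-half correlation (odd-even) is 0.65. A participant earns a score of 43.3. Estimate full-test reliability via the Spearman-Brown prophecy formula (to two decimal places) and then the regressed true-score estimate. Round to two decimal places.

Spearman-Brown: ρ = 2r/(1 + r) = 2(0.65)/(1 + 0.65) = 1.300/1.65 = 0.7879 → 0.79
T̂ = 0.79(43.3) + 0.21(29.46) = 34.207 + 6.1866 = 40.394 → 40.39

40.39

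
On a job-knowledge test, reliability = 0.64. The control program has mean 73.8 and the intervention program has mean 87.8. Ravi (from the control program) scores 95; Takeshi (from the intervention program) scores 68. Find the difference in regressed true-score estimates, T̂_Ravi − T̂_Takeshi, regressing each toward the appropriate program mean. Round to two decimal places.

T̂_Ravi = 0.64(95) + 0.36(73.8) = 87.3680
T̂_Takeshi = 0.64(68) + 0.36(87.8) = 75.1280
Difference = 87.3680 − 75.1280 = 12.2400

12.24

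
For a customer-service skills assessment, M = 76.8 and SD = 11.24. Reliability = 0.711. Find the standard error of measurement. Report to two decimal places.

6.04

SEM = SD · √(1 − ρ) = 11.24 × √0.289 = 11.24 × 0.5376 = 6.042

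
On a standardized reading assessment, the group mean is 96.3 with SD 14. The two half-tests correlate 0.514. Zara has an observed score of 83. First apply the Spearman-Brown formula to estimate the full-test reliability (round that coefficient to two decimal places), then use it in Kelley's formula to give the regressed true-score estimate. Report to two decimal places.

87.26

Spearman-Brown: ρ = 2r/(1 + r) = 2(0.514)/(1 + 0.514) = 1.0280/1.514 = 0.6790 → 0.68
T̂ = ρX + (1 − ρ)μ
  = 0.68 × 83 + 0.32 × 96.3
  = 56.44 + 30.816
  = 87.256
  ≈ 87.26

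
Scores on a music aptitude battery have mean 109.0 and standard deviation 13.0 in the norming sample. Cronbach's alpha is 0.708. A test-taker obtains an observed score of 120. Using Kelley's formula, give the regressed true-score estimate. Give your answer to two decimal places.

116.79

T̂ = 0.708(120) + 0.292(109.0) = 84.960 + 31.8280 = 116.788 → 116.79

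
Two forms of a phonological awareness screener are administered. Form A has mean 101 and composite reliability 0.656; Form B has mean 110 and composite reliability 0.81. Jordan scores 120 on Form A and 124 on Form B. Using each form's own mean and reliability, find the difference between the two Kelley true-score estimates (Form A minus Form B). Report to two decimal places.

T̂_A = 0.656(120) + 0.344(101) = 113.4640
T̂_B = 0.81(124) + 0.19(110) = 121.3400
T̂_A − T̂_B = -7.8760

-7.88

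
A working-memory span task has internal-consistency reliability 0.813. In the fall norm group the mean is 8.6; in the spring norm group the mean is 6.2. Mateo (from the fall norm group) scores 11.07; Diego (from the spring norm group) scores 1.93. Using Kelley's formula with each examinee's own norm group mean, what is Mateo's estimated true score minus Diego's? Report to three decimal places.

T̂_Mateo = 0.813(11.07) + 0.187(8.6) = 10.60811
T̂_Diego = 0.813(1.93) + 0.187(6.2) = 2.72849
Difference = 10.60811 − 2.72849 = 7.87962

7.880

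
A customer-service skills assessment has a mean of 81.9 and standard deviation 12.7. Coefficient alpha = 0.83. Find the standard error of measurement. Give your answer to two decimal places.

5.24

SEM = SD · √(1 − ρ) = 12.7 × √0.17 = 12.7 × 0.4123 = 5.236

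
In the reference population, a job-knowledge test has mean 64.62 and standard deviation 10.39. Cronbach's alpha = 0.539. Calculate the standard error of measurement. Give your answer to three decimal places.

SEM = SD · √(1 − ρ) = 10.39 × √0.461 = 10.39 × 0.6790 = 7.0545

7.054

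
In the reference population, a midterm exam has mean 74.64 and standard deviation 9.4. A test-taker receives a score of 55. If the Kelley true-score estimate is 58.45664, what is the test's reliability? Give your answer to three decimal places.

0.824

T̂ = ρX + (1 − ρ)μ  ⇒  T̂ − μ = ρ(X − μ)
ρ = (T̂ − μ)/(X − μ) = (58.45664 − 74.64) / (55 − 74.64) = -16.18336 / -19.64 = 0.82400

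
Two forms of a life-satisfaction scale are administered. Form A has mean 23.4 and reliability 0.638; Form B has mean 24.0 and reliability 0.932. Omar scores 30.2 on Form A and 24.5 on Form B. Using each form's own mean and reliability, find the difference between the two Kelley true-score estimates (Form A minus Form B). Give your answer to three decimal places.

3.272

T̂_A = 0.638(30.2) + 0.362(23.4) = 27.73840
T̂_B = 0.932(24.5) + 0.068(24.0) = 24.46600
T̂_A − T̂_B = 3.27240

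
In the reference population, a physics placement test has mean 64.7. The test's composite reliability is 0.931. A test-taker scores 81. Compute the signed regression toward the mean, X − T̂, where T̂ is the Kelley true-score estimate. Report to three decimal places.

1.125

Kelley's formula gives T̂ = 0.931·81 + 0.069·64.7 = 75.411 + 4.4643 = 79.87530.
X − T̂ = 81 − 79.8753 = 1.1247 → 1.125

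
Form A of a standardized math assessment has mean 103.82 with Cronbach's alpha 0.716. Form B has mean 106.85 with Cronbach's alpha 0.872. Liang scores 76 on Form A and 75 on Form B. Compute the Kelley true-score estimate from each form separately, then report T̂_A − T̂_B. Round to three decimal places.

4.824

T̂_A = 0.716(76) + 0.284(103.82) = 83.90088
T̂_B = 0.872(75) + 0.128(106.85) = 79.07680
T̂_A − T̂_B = 4.82408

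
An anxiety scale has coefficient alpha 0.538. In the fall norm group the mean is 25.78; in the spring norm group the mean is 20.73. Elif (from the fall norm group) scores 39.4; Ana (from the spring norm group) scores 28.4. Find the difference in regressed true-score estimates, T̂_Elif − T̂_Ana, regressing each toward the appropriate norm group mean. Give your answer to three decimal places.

8.251

T̂_Elif = 0.538(39.4) + 0.462(25.78) = 33.10756
T̂_Ana = 0.538(28.4) + 0.462(20.73) = 24.85646
Difference = 33.10756 − 24.85646 = 8.25110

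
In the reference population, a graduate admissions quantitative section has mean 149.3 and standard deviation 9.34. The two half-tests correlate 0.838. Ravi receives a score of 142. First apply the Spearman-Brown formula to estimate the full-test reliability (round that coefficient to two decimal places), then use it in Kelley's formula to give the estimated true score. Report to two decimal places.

142.66

Spearman-Brown: ρ = 2r/(1 + r) = 2(0.838)/(1 + 0.838) = 1.6760/1.838 = 0.9119 → 0.91
T̂ = 0.91(142) + 0.09(149.3) = 129.22 + 13.437 = 142.657 → 142.66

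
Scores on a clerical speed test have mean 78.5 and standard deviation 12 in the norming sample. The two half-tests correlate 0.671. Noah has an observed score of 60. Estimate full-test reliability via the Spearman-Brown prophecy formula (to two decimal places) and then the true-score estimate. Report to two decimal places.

63.70

Spearman-Brown: ρ = 2r/(1 + r) = 2(0.671)/(1 + 0.671) = 1.3420/1.671 = 0.8031 → 0.80
T̂ = 0.80(60) + 0.20(78.5) = 48.00 + 15.700 = 63.700 → 63.70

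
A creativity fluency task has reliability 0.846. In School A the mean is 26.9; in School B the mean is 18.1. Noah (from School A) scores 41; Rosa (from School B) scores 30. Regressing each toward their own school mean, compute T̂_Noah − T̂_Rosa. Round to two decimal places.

T̂_Noah = 0.846(41) + 0.154(26.9) = 38.8286
T̂_Rosa = 0.846(30) + 0.154(18.1) = 28.1674
Difference = 38.8286 − 28.1674 = 10.6612

10.66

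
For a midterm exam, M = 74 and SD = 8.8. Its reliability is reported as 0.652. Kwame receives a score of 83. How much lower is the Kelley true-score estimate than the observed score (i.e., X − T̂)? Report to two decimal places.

T̂ = 0.652(83) + 0.348(74) = 54.116 + 25.752 = 79.8680 → 79.868
X − T̂ = 83 − 79.868 = 3.132 → 3.13

3.13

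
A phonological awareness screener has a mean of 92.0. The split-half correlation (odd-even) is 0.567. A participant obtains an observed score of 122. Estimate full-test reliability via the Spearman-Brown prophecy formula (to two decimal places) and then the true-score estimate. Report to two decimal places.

113.60

Spearman-Brown: ρ = 2r/(1 + r) = 2(0.567)/(1 + 0.567) = 1.1340/1.567 = 0.7237 → 0.72
T̂ = ρX + (1 − ρ)μ
  = 0.72 × 122 + 0.28 × 92.0
  = 87.84 + 25.760
  = 113.600
  ≈ 113.60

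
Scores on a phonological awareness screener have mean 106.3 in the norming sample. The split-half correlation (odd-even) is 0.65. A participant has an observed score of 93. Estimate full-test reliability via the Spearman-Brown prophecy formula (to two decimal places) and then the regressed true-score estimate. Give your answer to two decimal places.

Spearman-Brown: ρ = 2r/(1 + r) = 2(0.65)/(1 + 0.65) = 1.300/1.65 = 0.7879 → 0.79
T̂ = 0.79(93) + 0.21(106.3) = 73.47 + 22.323 = 95.793 → 95.79

95.79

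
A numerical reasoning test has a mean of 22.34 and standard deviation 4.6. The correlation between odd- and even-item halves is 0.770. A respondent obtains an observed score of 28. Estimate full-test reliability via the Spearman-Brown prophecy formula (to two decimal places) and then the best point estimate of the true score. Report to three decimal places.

27.264

Spearman-Brown: ρ = 2r/(1 + r) = 2(0.770)/(1 + 0.770) = 1.5400/1.770 = 0.8701 → 0.87
Weight the observed score by reliability and the mean by (1 − reliability): T̂ = 0.87·28 + 0.13·22.34 = 24.36 + 2.9042 = 27.2642.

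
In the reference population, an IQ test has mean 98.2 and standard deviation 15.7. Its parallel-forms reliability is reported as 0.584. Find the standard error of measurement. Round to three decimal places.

SEM = SD · √(1 − ρ) = 15.7 × √0.416 = 15.7 × 0.6450 = 10.1262

10.126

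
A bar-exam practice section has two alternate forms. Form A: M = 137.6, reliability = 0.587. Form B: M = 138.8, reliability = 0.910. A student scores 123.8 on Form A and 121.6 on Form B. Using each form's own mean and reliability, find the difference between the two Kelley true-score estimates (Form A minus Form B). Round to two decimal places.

6.35

T̂_A = 0.587(123.8) + 0.413(137.6) = 129.4994
T̂_B = 0.910(121.6) + 0.090(138.8) = 123.1480
T̂_A − T̂_B = 6.3514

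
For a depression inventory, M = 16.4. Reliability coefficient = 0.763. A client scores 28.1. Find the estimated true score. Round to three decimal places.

Regress the observed score toward the mean by the unreliability: T̂ = 0.763·28.1 + 0.237·16.4 = 21.4403 + 3.8868 = 25.3271.

25.327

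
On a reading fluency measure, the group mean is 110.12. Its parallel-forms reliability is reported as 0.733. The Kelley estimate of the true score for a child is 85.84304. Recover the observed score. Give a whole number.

77

T̂ = ρX + (1 − ρ)μ  ⇒  X = (T̂ − (1 − ρ)μ) / ρ
X = (85.84304 − 0.267 × 110.12) / 0.733 = (85.84304 − 29.40204) / 0.733 = 56.44100 / 0.733 = 77.00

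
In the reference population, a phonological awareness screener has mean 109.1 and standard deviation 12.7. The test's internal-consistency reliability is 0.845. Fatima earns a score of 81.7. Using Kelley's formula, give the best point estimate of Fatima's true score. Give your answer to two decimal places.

Regress the observed score toward the mean by the unreliability: T̂ = 0.845·81.7 + 0.155·109.1 = 69.0365 + 16.9105 = 85.947.

85.95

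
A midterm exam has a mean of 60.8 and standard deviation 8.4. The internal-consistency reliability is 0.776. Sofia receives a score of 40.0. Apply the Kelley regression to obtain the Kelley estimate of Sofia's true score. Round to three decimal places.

44.659

Weight the observed score by reliability and the mean by (1 − reliability): T̂ = 0.776·40.0 + 0.224·60.8 = 31.0400 + 13.6192 = 44.6592.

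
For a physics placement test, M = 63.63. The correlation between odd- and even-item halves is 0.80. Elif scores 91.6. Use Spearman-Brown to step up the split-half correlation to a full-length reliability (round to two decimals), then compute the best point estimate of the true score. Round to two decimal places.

88.52

Spearman-Brown: ρ = 2r/(1 + r) = 2(0.80)/(1 + 0.80) = 1.600/1.80 = 0.8889 → 0.89
T̂ = 0.89(91.6) + 0.11(63.63) = 81.524 + 6.9993 = 88.523 → 88.52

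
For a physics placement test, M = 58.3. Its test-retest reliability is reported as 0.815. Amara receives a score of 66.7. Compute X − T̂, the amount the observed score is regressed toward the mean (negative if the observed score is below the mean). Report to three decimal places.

1.554

T̂ = ρX + (1 − ρ)μ
  = 0.815 × 66.7 + 0.185 × 58.3
  = 54.3605 + 10.7855
  = 65.14600
  ≈ 65.1460
X − T̂ = 66.7 − 65.1460 = 1.5540 → 1.554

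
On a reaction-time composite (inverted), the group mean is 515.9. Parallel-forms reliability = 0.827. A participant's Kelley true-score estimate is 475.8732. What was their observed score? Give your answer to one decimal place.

467.5

T̂ = ρX + (1 − ρ)μ  ⇒  X = (T̂ − (1 − ρ)μ) / ρ
X = (475.8732 − 0.173 × 515.9) / 0.827 = (475.8732 − 89.2507) / 0.827 = 386.6225 / 0.827 = 467.500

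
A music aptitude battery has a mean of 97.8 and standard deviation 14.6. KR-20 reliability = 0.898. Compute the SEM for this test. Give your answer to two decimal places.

4.66

SEM = SD · √(1 − ρ) = 14.6 × √0.102 = 14.6 × 0.3194 = 4.663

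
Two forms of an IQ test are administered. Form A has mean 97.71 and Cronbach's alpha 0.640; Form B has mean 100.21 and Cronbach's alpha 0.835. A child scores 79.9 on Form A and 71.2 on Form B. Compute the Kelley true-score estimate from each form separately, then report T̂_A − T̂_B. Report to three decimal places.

10.325

T̂_A = 0.640(79.9) + 0.360(97.71) = 86.31160
T̂_B = 0.835(71.2) + 0.165(100.21) = 75.98665
T̂_A − T̂_B = 10.32495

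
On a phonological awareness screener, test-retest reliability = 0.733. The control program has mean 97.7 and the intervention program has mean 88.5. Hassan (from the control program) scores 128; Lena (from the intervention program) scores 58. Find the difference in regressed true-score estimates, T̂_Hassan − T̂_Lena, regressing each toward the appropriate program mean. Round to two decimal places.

53.77

T̂_Hassan = 0.733(128) + 0.267(97.7) = 119.9099
T̂_Lena = 0.733(58) + 0.267(88.5) = 66.1435
Difference = 119.9099 − 66.1435 = 53.7664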